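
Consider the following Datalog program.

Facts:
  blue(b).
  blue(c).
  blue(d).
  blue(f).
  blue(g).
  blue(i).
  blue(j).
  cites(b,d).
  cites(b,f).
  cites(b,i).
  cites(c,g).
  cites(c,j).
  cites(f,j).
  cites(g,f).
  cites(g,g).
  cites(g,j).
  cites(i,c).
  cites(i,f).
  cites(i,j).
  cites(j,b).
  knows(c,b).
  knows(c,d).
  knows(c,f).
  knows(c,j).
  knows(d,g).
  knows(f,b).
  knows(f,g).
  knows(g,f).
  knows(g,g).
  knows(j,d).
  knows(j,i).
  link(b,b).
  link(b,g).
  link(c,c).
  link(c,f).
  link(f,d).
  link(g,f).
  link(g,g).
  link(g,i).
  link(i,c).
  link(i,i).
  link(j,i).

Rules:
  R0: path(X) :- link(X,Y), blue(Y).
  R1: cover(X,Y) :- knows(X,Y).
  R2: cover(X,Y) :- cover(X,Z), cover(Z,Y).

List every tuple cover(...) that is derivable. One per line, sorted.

round 1: derive cover(c,b) via R1 from knows(c,b)
round 1: derive cover(c,d) via R1 from knows(c,d)
round 1: derive cover(c,f) via R1 from knows(c,f)
round 1: derive cover(c,j) via R1 from knows(c,j)
round 1: derive cover(d,g) via R1 from knows(d,g)
round 1: derive cover(f,b) via R1 from knows(f,b)
round 1: derive cover(f,g) via R1 from knows(f,g)
round 1: derive cover(g,f) via R1 from knows(g,f)
round 1: derive cover(g,g) via R1 from knows(g,g)
round 1: derive cover(j,d) via R1 from knows(j,d)
round 1: derive cover(j,i) via R1 from knows(j,i)
round 2: derive cover(c,g) via R2 from cover(c,d), cover(d,g)
round 2: derive cover(c,i) via R2 from cover(c,j), cover(j,i)
round 2: derive cover(d,f) via R2 from cover(d,g), cover(g,f)
round 2: derive cover(f,f) via R2 from cover(f,g), cover(g,f)
round 2: derive cover(g,b) via R2 from cover(g,f), cover(f,b)
round 2: derive cover(j,g) via R2 from cover(j,d), cover(d,g)
round 3: derive cover(d,b) via R2 from cover(d,f), cover(f,b)
round 3: derive cover(j,b) via R2 from cover(j,g), cover(g,b)
round 3: derive cover(j,f) via R2 from cover(j,d), cover(d,f)

cover(c,b)
cover(c,d)
cover(c,f)
cover(c,g)
cover(c,i)
cover(c,j)
cover(d,b)
cover(d,f)
cover(d,g)
cover(f,b)
cover(f,f)
cover(f,g)
cover(g,b)
cover(g,f)
cover(g,g)
cover(j,b)
cover(j,d)
cover(j,f)
cover(j,g)
cover(j,i)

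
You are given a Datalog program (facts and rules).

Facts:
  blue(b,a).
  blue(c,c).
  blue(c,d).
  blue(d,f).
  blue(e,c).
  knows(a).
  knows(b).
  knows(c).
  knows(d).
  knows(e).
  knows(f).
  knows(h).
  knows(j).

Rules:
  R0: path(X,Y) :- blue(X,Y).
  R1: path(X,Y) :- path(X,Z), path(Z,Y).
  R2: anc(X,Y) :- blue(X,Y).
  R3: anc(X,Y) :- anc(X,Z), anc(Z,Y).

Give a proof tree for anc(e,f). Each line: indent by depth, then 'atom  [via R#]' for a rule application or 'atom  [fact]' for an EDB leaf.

round 1: derive anc(b,a) via R2 from blue(b,a)
round 1: derive anc(c,c) via R2 from blue(c,c)
round 1: derive anc(c,d) via R2 from blue(c,d)
round 1: derive anc(d,f) via R2 from blue(d,f)
round 1: derive anc(e,c) via R2 from blue(e,c)
round 2: derive anc(c,f) via R3 from anc(c,d), anc(d,f)
round 2: derive anc(e,d) via R3 from anc(e,c), anc(c,d)
round 3: derive anc(e,f) via R3 from anc(e,c), anc(c,f)

anc(e,f)  [via R3]
  anc(e,c)  [via R2]
    blue(e,c)  [fact]
  anc(c,f)  [via R3]
    anc(c,d)  [via R2]
      blue(c,d)  [fact]
    anc(d,f)  [via R2]
      blue(d,f)  [fact]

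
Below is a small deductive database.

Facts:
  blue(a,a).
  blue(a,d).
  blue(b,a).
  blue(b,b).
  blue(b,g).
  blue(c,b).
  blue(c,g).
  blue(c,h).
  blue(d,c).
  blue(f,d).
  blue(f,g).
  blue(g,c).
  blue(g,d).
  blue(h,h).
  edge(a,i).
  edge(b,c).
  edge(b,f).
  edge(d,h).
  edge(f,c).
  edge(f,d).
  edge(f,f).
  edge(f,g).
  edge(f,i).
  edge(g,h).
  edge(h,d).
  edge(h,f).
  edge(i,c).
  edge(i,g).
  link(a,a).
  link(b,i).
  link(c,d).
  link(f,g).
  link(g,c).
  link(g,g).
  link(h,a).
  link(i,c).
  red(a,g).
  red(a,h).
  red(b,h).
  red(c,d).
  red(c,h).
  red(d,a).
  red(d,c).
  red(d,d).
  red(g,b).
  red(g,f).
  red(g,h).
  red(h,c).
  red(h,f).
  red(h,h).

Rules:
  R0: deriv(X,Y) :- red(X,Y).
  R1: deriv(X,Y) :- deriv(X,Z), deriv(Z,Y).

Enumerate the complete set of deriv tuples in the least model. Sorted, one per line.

deriv(a,a)
deriv(a,b)
deriv(a,c)
deriv(a,d)
deriv(a,f)
deriv(a,g)
deriv(a,h)
deriv(b,a)
deriv(b,b)
deriv(b,c)
deriv(b,d)
deriv(b,f)
deriv(b,g)
deriv(b,h)
deriv(c,a)
deriv(c,b)
deriv(c,c)
deriv(c,d)
deriv(c,f)
deriv(c,g)
deriv(c,h)
deriv(d,a)
deriv(d,b)
deriv(d,c)
deriv(d,d)
deriv(d,f)
deriv(d,g)
deriv(d,h)
deriv(g,a)
deriv(g,b)
deriv(g,c)
deriv(g,d)
deriv(g,f)
deriv(g,g)
deriv(g,h)
deriv(h,a)
deriv(h,b)
deriv(h,c)
deriv(h,d)
deriv(h,f)
deriv(h,g)
deriv(h,h)

round 1: derive deriv(a,g) via R0 from red(a,g)
round 1: derive deriv(a,h) via R0 from red(a,h)
round 1: derive deriv(b,h) via R0 from red(b,h)
round 1: derive deriv(c,d) via R0 from red(c,d)
round 1: derive deriv(c,h) via R0 from red(c,h)
round 1: derive deriv(d,a) via R0 from red(d,a)
round 1: derive deriv(d,c) via R0 from red(d,c)
round 1: derive deriv(d,d) via R0 from red(d,d)
round 1: derive deriv(g,b) via R0 from red(g,b)
round 1: derive deriv(g,f) via R0 from red(g,f)
round 1: derive deriv(g,h) via R0 from red(g,h)
round 1: derive deriv(h,c) via R0 from red(h,c)
round 1: derive deriv(h,f) via R0 from red(h,f)
round 1: derive deriv(h,h) via R0 from red(h,h)
round 2: derive deriv(a,b) via R1 from deriv(a,g), deriv(g,b)
round 2: derive deriv(a,c) via R1 from deriv(a,h), deriv(h,c)
round 2: derive deriv(a,f) via R1 from deriv(a,g), deriv(g,f)
round 2: derive deriv(b,c) via R1 from deriv(b,h), deriv(h,c)
round 2: derive deriv(b,f) via R1 from deriv(b,h), deriv(h,f)
round 2: derive deriv(c,a) via R1 from deriv(c,d), deriv(d,a)
round 2: derive deriv(c,c) via R1 from deriv(c,d), deriv(d,c)
round 2: derive deriv(c,f) via R1 from deriv(c,h), deriv(h,f)
round 2: derive deriv(d,g) via R1 from deriv(d,a), deriv(a,g)
round 2: derive deriv(d,h) via R1 from deriv(d,a), deriv(a,h)
round 2: derive deriv(g,c) via R1 from deriv(g,h), deriv(h,c)
round 2: derive deriv(h,d) via R1 from deriv(h,c), deriv(c,d)
round 3: derive deriv(a,a) via R1 from deriv(a,c), deriv(c,a)
round 3: derive deriv(a,d) via R1 from deriv(a,c), deriv(c,d)
round 3: derive deriv(b,a) via R1 from deriv(b,c), deriv(c,a)
round 3: derive deriv(b,d) via R1 from deriv(b,c), deriv(c,d)
round 3: derive deriv(c,b) via R1 from deriv(c,a), deriv(a,b)
round 3: derive deriv(c,g) via R1 from deriv(c,a), deriv(a,g)
round 3: derive deriv(d,b) via R1 from deriv(d,a), deriv(a,b)
round 3: derive deriv(d,f) via R1 from deriv(d,a), deriv(a,f)
round 3: derive deriv(g,a) via R1 from deriv(g,c), deriv(c,a)
round 3: derive deriv(g,d) via R1 from deriv(g,c), deriv(c,d)
round 3: derive deriv(h,a) via R1 from deriv(h,c), deriv(c,a)
round 3: derive deriv(h,g) via R1 from deriv(h,d), deriv(d,g)
round 4: derive deriv(b,b) via R1 from deriv(b,a), deriv(a,b)
round 4: derive deriv(b,g) via R1 from deriv(b,a), deriv(a,g)
round 4: derive deriv(g,g) via R1 from deriv(g,a), deriv(a,g)
round 4: derive deriv(h,b) via R1 from deriv(h,a), deriv(a,b)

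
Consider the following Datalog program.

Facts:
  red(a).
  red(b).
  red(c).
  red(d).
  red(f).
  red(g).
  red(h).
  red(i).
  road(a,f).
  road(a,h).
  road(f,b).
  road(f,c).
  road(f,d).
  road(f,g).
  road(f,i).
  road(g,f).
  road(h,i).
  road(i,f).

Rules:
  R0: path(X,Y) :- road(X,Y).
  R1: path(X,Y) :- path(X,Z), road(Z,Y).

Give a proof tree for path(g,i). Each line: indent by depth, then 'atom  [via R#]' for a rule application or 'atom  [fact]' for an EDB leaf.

path(g,i)  [via R1]
  path(g,f)  [via R0]
    road(g,f)  [fact]
  road(f,i)  [fact]

round 1: derive path(a,f) via R0 from road(a,f)
round 1: derive path(a,h) via R0 from road(a,h)
round 1: derive path(f,b) via R0 from road(f,b)
round 1: derive path(f,c) via R0 from road(f,c)
round 1: derive path(f,d) via R0 from road(f,d)
round 1: derive path(f,g) via R0 from road(f,g)
round 1: derive path(f,i) via R0 from road(f,i)
round 1: derive path(g,f) via R0 from road(g,f)
round 1: derive path(h,i) via R0 from road(h,i)
round 1: derive path(i,f) via R0 from road(i,f)
round 2: derive path(a,b) via R1 from path(a,f), road(f,b)
round 2: derive path(a,c) via R1 from path(a,f), road(f,c)
round 2: derive path(a,d) via R1 from path(a,f), road(f,d)
round 2: derive path(a,g) via R1 from path(a,f), road(f,g)
round 2: derive path(a,i) via R1 from path(a,f), road(f,i)
round 2: derive path(f,f) via R1 from path(f,g), road(g,f)
round 2: derive path(g,b) via R1 from path(g,f), road(f,b)
round 2: derive path(g,c) via R1 from path(g,f), road(f,c)
round 2: derive path(g,d) via R1 from path(g,f), road(f,d)
round 2: derive path(g,g) via R1 from path(g,f), road(f,g)
round 2: derive path(g,i) via R1 from path(g,f), road(f,i)
round 2: derive path(h,f) via R1 from path(h,i), road(i,f)
round 2: derive path(i,b) via R1 from path(i,f), road(f,b)
round 2: derive path(i,c) via R1 from path(i,f), road(f,c)
round 2: derive path(i,d) via R1 from path(i,f), road(f,d)
round 2: derive path(i,g) via R1 from path(i,f), road(f,g)
round 2: derive path(i,i) via R1 from path(i,f), road(f,i)
round 3: derive path(h,b) via R1 from path(h,f), road(f,b)
round 3: derive path(h,c) via R1 from path(h,f), road(f,c)
round 3: derive path(h,d) via R1 from path(h,f), road(f,d)
round 3: derive path(h,g) via R1 from path(h,f), road(f,g)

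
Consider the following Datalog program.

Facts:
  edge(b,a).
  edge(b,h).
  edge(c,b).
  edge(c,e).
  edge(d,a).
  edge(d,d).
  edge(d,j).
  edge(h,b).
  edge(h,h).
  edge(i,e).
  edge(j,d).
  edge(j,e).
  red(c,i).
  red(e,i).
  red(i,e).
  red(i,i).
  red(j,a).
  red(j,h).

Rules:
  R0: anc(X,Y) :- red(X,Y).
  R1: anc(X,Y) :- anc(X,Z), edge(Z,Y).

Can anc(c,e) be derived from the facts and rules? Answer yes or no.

yes

round 1: derive anc(c,i) via R0 from red(c,i)
round 1: derive anc(e,i) via R0 from red(e,i)
round 1: derive anc(i,e) via R0 from red(i,e)
round 1: derive anc(i,i) via R0 from red(i,i)
round 1: derive anc(j,a) via R0 from red(j,a)
round 1: derive anc(j,h) via R0 from red(j,h)
round 2: derive anc(c,e) via R1 from anc(c,i), edge(i,e)
round 2: derive anc(e,e) via R1 from anc(e,i), edge(i,e)
round 2: derive anc(j,b) via R1 from anc(j,h), edge(h,b)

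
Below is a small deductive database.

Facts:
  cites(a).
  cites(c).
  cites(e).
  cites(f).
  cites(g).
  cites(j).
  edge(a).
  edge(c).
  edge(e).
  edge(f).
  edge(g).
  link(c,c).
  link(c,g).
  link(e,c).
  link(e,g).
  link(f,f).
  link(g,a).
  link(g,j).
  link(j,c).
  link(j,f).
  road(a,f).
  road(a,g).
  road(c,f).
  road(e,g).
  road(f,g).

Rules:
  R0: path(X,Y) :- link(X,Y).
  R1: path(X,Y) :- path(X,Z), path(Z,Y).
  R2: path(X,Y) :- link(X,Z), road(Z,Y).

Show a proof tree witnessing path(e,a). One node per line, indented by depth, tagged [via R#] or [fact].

round 1: derive path(c,c) via R0 from link(c,c)
round 1: derive path(c,g) via R0 from link(c,g)
round 1: derive path(e,c) via R0 from link(e,c)
round 1: derive path(e,g) via R0 from link(e,g)
round 1: derive path(f,f) via R0 from link(f,f)
round 1: derive path(g,a) via R0 from link(g,a)
round 1: derive path(g,j) via R0 from link(g,j)
round 1: derive path(j,c) via R0 from link(j,c)
round 1: derive path(j,f) via R0 from link(j,f)
round 1: derive path(c,f) via R2 from link(c,c), road(c,f)
round 1: derive path(e,f) via R2 from link(e,c), road(c,f)
round 1: derive path(f,g) via R2 from link(f,f), road(f,g)
round 1: derive path(g,f) via R2 from link(g,a), road(a,f)
round 1: derive path(g,g) via R2 from link(g,a), road(a,g)
round 1: derive path(j,g) via R2 from link(j,f), road(f,g)
round 2: derive path(c,a) via R1 from path(c,g), path(g,a)
round 2: derive path(c,j) via R1 from path(c,g), path(g,j)
round 2: derive path(e,a) via R1 from path(e,g), path(g,a)
round 2: derive path(e,j) via R1 from path(e,g), path(g,j)
round 2: derive path(f,a) via R1 from path(f,g), path(g,a)
round 2: derive path(f,j) via R1 from path(f,g), path(g,j)
round 2: derive path(g,c) via R1 from path(g,j), path(j,c)
round 2: derive path(j,a) via R1 from path(j,g), path(g,a)
round 2: derive path(j,j) via R1 from path(j,g), path(g,j)
round 3: derive path(f,c) via R1 from path(f,g), path(g,c)

path(e,a)  [via R1]
  path(e,g)  [via R0]
    link(e,g)  [fact]
  path(g,a)  [via R0]
    link(g,a)  [fact]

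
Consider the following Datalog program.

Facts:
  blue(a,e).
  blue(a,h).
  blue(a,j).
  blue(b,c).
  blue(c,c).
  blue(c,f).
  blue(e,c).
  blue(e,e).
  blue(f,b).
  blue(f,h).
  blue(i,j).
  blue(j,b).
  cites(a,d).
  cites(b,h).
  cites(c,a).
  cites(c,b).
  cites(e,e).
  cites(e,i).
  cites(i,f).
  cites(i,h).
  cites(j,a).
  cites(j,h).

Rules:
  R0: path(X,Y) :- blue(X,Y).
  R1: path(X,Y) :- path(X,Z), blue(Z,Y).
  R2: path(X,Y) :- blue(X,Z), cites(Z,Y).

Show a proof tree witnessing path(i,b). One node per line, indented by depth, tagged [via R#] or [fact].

path(i,b)  [via R1]
  path(i,j)  [via R0]
    blue(i,j)  [fact]
  blue(j,b)  [fact]

round 1: derive path(a,e) via R0 from blue(a,e)
round 1: derive path(a,h) via R0 from blue(a,h)
round 1: derive path(a,j) via R0 from blue(a,j)
round 1: derive path(b,c) via R0 from blue(b,c)
round 1: derive path(c,c) via R0 from blue(c,c)
round 1: derive path(c,f) via R0 from blue(c,f)
round 1: derive path(e,c) via R0 from blue(e,c)
round 1: derive path(e,e) via R0 from blue(e,e)
round 1: derive path(f,b) via R0 from blue(f,b)
round 1: derive path(f,h) via R0 from blue(f,h)
round 1: derive path(i,j) via R0 from blue(i,j)
round 1: derive path(j,b) via R0 from blue(j,b)
round 1: derive path(a,a) via R2 from blue(a,j), cites(j,a)
round 1: derive path(a,i) via R2 from blue(a,e), cites(e,i)
round 1: derive path(b,a) via R2 from blue(b,c), cites(c,a)
round 1: derive path(b,b) via R2 from blue(b,c), cites(c,b)
round 1: derive path(c,a) via R2 from blue(c,c), cites(c,a)
round 1: derive path(c,b) via R2 from blue(c,c), cites(c,b)
round 1: derive path(e,a) via R2 from blue(e,c), cites(c,a)
round 1: derive path(e,b) via R2 from blue(e,c), cites(c,b)
round 1: derive path(e,i) via R2 from blue(e,e), cites(e,i)
round 1: derive path(i,a) via R2 from blue(i,j), cites(j,a)
round 1: derive path(i,h) via R2 from blue(i,j), cites(j,h)
round 1: derive path(j,h) via R2 from blue(j,b), cites(b,h)
round 2: derive path(a,b) via R1 from path(a,j), blue(j,b)
round 2: derive path(a,c) via R1 from path(a,e), blue(e,c)
round 2: derive path(b,e) via R1 from path(b,a), blue(a,e)
round 2: derive path(b,f) via R1 from path(b,c), blue(c,f)
round 2: derive path(b,h) via R1 from path(b,a), blue(a,h)
round 2: derive path(b,j) via R1 from path(b,a), blue(a,j)
round 2: derive path(c,e) via R1 from path(c,a), blue(a,e)
round 2: derive path(c,h) via R1 from path(c,a), blue(a,h)
round 2: derive path(c,j) via R1 from path(c,a), blue(a,j)
round 2: derive path(e,f) via R1 from path(e,c), blue(c,f)
round 2: derive path(e,h) via R1 from path(e,a), blue(a,h)
round 2: derive path(e,j) via R1 from path(e,a), blue(a,j)
round 2: derive path(f,c) via R1 from path(f,b), blue(b,c)
round 2: derive path(i,b) via R1 from path(i,j), blue(j,b)
round 2: derive path(i,e) via R1 from path(i,a), blue(a,e)
round 2: derive path(j,c) via R1 from path(j,b), blue(b,c)
round 3: derive path(a,f) via R1 from path(a,c), blue(c,f)
round 3: derive path(f,f) via R1 from path(f,c), blue(c,f)
round 3: derive path(i,c) via R1 from path(i,b), blue(b,c)
round 3: derive path(j,f) via R1 from path(j,c), blue(c,f)
round 4: derive path(i,f) via R1 from path(i,c), blue(c,f)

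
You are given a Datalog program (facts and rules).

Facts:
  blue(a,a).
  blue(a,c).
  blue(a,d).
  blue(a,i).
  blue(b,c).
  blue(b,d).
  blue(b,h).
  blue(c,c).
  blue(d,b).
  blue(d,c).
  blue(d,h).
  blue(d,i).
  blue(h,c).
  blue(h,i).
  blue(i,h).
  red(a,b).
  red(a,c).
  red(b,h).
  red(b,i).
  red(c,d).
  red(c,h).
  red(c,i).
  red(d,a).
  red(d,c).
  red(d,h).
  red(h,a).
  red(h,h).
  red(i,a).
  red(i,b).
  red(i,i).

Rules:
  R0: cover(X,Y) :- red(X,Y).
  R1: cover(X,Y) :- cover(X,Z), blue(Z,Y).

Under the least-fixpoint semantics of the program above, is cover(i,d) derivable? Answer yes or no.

yes

round 1: derive cover(a,b) via R0 from red(a,b)
round 1: derive cover(a,c) via R0 from red(a,c)
round 1: derive cover(b,h) via R0 from red(b,h)
round 1: derive cover(b,i) via R0 from red(b,i)
round 1: derive cover(c,d) via R0 from red(c,d)
round 1: derive cover(c,h) via R0 from red(c,h)
round 1: derive cover(c,i) via R0 from red(c,i)
round 1: derive cover(d,a) via R0 from red(d,a)
round 1: derive cover(d,c) via R0 from red(d,c)
round 1: derive cover(d,h) via R0 from red(d,h)
round 1: derive cover(h,a) via R0 from red(h,a)
round 1: derive cover(h,h) via R0 from red(h,h)
round 1: derive cover(i,a) via R0 from red(i,a)
round 1: derive cover(i,b) via R0 from red(i,b)
round 1: derive cover(i,i) via R0 from red(i,i)
round 2: derive cover(a,d) via R1 from cover(a,b), blue(b,d)
round 2: derive cover(a,h) via R1 from cover(a,b), blue(b,h)
round 2: derive cover(b,c) via R1 from cover(b,h), blue(h,c)
round 2: derive cover(c,b) via R1 from cover(c,d), blue(d,b)
round 2: derive cover(c,c) via R1 from cover(c,d), blue(d,c)
round 2: derive cover(d,d) via R1 from cover(d,a), blue(a,d)
round 2: derive cover(d,i) via R1 from cover(d,a), blue(a,i)
round 2: derive cover(h,c) via R1 from cover(h,a), blue(a,c)
round 2: derive cover(h,d) via R1 from cover(h,a), blue(a,d)
round 2: derive cover(h,i) via R1 from cover(h,a), blue(a,i)
round 2: derive cover(i,c) via R1 from cover(i,a), blue(a,c)
round 2: derive cover(i,d) via R1 from cover(i,a), blue(a,d)
round 2: derive cover(i,h) via R1 from cover(i,b), blue(b,h)
round 3: derive cover(a,i) via R1 from cover(a,d), blue(d,i)
round 3: derive cover(d,b) via R1 from cover(d,d), blue(d,b)
round 3: derive cover(h,b) via R1 from cover(h,d), blue(d,b)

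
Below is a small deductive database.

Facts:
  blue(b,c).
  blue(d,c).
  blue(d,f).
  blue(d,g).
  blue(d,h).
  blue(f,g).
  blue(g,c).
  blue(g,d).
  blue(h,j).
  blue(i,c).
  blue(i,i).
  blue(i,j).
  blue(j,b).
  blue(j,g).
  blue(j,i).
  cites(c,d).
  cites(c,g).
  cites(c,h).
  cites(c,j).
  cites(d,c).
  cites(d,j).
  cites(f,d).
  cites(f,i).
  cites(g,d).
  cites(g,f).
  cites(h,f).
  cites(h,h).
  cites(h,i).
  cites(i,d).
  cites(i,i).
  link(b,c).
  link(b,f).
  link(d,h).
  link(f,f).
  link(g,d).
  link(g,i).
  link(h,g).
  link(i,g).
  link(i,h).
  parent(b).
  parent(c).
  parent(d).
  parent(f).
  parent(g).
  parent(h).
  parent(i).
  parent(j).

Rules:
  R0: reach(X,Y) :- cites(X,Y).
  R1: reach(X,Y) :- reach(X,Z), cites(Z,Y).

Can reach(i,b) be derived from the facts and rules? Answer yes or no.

no

round 1: derive reach(c,d) via R0 from cites(c,d)
round 1: derive reach(c,g) via R0 from cites(c,g)
round 1: derive reach(c,h) via R0 from cites(c,h)
round 1: derive reach(c,j) via R0 from cites(c,j)
round 1: derive reach(d,c) via R0 from cites(d,c)
round 1: derive reach(d,j) via R0 from cites(d,j)
round 1: derive reach(f,d) via R0 from cites(f,d)
round 1: derive reach(f,i) via R0 from cites(f,i)
round 1: derive reach(g,d) via R0 from cites(g,d)
round 1: derive reach(g,f) via R0 from cites(g,f)
round 1: derive reach(h,f) via R0 from cites(h,f)
round 1: derive reach(h,h) via R0 from cites(h,h)
round 1: derive reach(h,i) via R0 from cites(h,i)
round 1: derive reach(i,d) via R0 from cites(i,d)
round 1: derive reach(i,i) via R0 from cites(i,i)
round 2: derive reach(c,c) via R1 from reach(c,d), cites(d,c)
round 2: derive reach(c,f) via R1 from reach(c,g), cites(g,f)
round 2: derive reach(c,i) via R1 from reach(c,h), cites(h,i)
round 2: derive reach(d,d) via R1 from reach(d,c), cites(c,d)
round 2: derive reach(d,g) via R1 from reach(d,c), cites(c,g)
round 2: derive reach(d,h) via R1 from reach(d,c), cites(c,h)
round 2: derive reach(f,c) via R1 from reach(f,d), cites(d,c)
round 2: derive reach(f,j) via R1 from reach(f,d), cites(d,j)
round 2: derive reach(g,c) via R1 from reach(g,d), cites(d,c)
round 2: derive reach(g,i) via R1 from reach(g,f), cites(f,i)
round 2: derive reach(g,j) via R1 from reach(g,d), cites(d,j)
round 2: derive reach(h,d) via R1 from reach(h,f), cites(f,d)
round 2: derive reach(i,c) via R1 from reach(i,d), cites(d,c)
round 2: derive reach(i,j) via R1 from reach(i,d), cites(d,j)
round 3: derive reach(d,f) via R1 from reach(d,g), cites(g,f)
round 3: derive reach(d,i) via R1 from reach(d,h), cites(h,i)
round 3: derive reach(f,g) via R1 from reach(f,c), cites(c,g)
round 3: derive reach(f,h) via R1 from reach(f,c), cites(c,h)
round 3: derive reach(g,g) via R1 from reach(g,c), cites(c,g)
round 3: derive reach(g,h) via R1 from reach(g,c), cites(c,h)
round 3: derive reach(h,c) via R1 from reach(h,d), cites(d,c)
round 3: derive reach(h,j) via R1 from reach(h,d), cites(d,j)
round 3: derive reach(i,g) via R1 from reach(i,c), cites(c,g)
round 3: derive reach(i,h) via R1 from reach(i,c), cites(c,h)
round 4: derive reach(f,f) via R1 from reach(f,g), cites(g,f)
round 4: derive reach(h,g) via R1 from reach(h,c), cites(c,g)
round 4: derive reach(i,f) via R1 from reach(i,g), cites(g,f)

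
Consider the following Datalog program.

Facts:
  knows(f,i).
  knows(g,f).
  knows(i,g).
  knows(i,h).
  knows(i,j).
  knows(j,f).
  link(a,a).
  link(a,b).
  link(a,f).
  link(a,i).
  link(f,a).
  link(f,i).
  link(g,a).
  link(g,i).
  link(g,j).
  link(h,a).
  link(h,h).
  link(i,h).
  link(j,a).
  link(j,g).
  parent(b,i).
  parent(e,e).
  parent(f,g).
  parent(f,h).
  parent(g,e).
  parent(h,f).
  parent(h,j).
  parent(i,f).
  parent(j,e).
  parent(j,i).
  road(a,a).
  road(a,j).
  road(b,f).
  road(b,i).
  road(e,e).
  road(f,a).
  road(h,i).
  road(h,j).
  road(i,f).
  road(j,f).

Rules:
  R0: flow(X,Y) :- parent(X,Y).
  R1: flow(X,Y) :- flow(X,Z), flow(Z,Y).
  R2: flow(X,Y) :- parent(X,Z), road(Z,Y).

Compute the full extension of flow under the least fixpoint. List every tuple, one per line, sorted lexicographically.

round 1: derive flow(b,i) via R0 from parent(b,i)
round 1: derive flow(e,e) via R0 from parent(e,e)
round 1: derive flow(f,g) via R0 from parent(f,g)
round 1: derive flow(f,h) via R0 from parent(f,h)
round 1: derive flow(g,e) via R0 from parent(g,e)
round 1: derive flow(h,f) via R0 from parent(h,f)
round 1: derive flow(h,j) via R0 from parent(h,j)
round 1: derive flow(i,f) via R0 from parent(i,f)
round 1: derive flow(j,e) via R0 from parent(j,e)
round 1: derive flow(j,i) via R0 from parent(j,i)
round 1: derive flow(b,f) via R2 from parent(b,i), road(i,f)
round 1: derive flow(f,i) via R2 from parent(f,h), road(h,i)
round 1: derive flow(f,j) via R2 from parent(f,h), road(h,j)
round 1: derive flow(h,a) via R2 from parent(h,f), road(f,a)
round 1: derive flow(i,a) via R2 from parent(i,f), road(f,a)
round 1: derive flow(j,f) via R2 from parent(j,i), road(i,f)
round 2: derive flow(b,a) via R1 from flow(b,i), flow(i,a)
round 2: derive flow(b,g) via R1 from flow(b,f), flow(f,g)
round 2: derive flow(b,h) via R1 from flow(b,f), flow(f,h)
round 2: derive flow(b,j) via R1 from flow(b,f), flow(f,j)
round 2: derive flow(f,a) via R1 from flow(f,h), flow(h,a)
round 2: derive flow(f,e) via R1 from flow(f,g), flow(g,e)
round 2: derive flow(f,f) via R1 from flow(f,h), flow(h,f)
round 2: derive flow(h,e) via R1 from flow(h,j), flow(j,e)
round 2: derive flow(h,g) via R1 from flow(h,f), flow(f,g)
round 2: derive flow(h,h) via R1 from flow(h,f), flow(f,h)
round 2: derive flow(h,i) via R1 from flow(h,f), flow(f,i)
round 2: derive flow(i,g) via R1 from flow(i,f), flow(f,g)
round 2: derive flow(i,h) via R1 from flow(i,f), flow(f,h)
round 2: derive flow(i,i) via R1 from flow(i,f), flow(f,i)
round 2: derive flow(i,j) via R1 from flow(i,f), flow(f,j)
round 2: derive flow(j,a) via R1 from flow(j,i), flow(i,a)
round 2: derive flow(j,g) via R1 from flow(j,f), flow(f,g)
round 2: derive flow(j,h) via R1 from flow(j,f), flow(f,h)
round 2: derive flow(j,j) via R1 from flow(j,f), flow(f,j)
round 3: derive flow(b,e) via R1 from flow(b,f), flow(f,e)
round 3: derive flow(i,e) via R1 from flow(i,f), flow(f,e)

flow(b,a)
flow(b,e)
flow(b,f)
flow(b,g)
flow(b,h)
flow(b,i)
flow(b,j)
flow(e,e)
flow(f,a)
flow(f,e)
flow(f,f)
flow(f,g)
flow(f,h)
flow(f,i)
flow(f,j)
flow(g,e)
flow(h,a)
flow(h,e)
flow(h,f)
flow(h,g)
flow(h,h)
flow(h,i)
flow(h,j)
flow(i,a)
flow(i,e)
flow(i,f)
flow(i,g)
flow(i,h)
flow(i,i)
flow(i,j)
flow(j,a)
flow(j,e)
flow(j,f)
flow(j,g)
flow(j,h)
flow(j,i)
flow(j,j)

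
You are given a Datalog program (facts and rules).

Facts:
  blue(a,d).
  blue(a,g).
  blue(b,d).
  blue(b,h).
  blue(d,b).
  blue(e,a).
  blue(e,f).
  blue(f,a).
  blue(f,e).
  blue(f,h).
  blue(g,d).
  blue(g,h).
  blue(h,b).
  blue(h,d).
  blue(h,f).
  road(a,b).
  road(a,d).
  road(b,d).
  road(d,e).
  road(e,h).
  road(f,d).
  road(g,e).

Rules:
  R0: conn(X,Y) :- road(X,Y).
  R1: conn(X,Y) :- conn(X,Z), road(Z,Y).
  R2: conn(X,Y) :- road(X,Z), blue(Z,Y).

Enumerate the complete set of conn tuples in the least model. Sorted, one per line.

round 1: derive conn(a,b) via R0 from road(a,b)
round 1: derive conn(a,d) via R0 from road(a,d)
round 1: derive conn(b,d) via R0 from road(b,d)
round 1: derive conn(d,e) via R0 from road(d,e)
round 1: derive conn(e,h) via R0 from road(e,h)
round 1: derive conn(f,d) via R0 from road(f,d)
round 1: derive conn(g,e) via R0 from road(g,e)
round 1: derive conn(a,h) via R2 from road(a,b), blue(b,h)
round 1: derive conn(b,b) via R2 from road(b,d), blue(d,b)
round 1: derive conn(d,a) via R2 from road(d,e), blue(e,a)
round 1: derive conn(d,f) via R2 from road(d,e), blue(e,f)
round 1: derive conn(e,b) via R2 from road(e,h), blue(h,b)
round 1: derive conn(e,d) via R2 from road(e,h), blue(h,d)
round 1: derive conn(e,f) via R2 from road(e,h), blue(h,f)
round 1: derive conn(f,b) via R2 from road(f,d), blue(d,b)
round 1: derive conn(g,a) via R2 from road(g,e), blue(e,a)
round 1: derive conn(g,f) via R2 from road(g,e), blue(e,f)
round 2: derive conn(a,e) via R1 from conn(a,d), road(d,e)
round 2: derive conn(b,e) via R1 from conn(b,d), road(d,e)
round 2: derive conn(d,b) via R1 from conn(d,a), road(a,b)
round 2: derive conn(d,d) via R1 from conn(d,a), road(a,d)
round 2: derive conn(d,h) via R1 from conn(d,e), road(e,h)
round 2: derive conn(e,e) via R1 from conn(e,d), road(d,e)
round 2: derive conn(f,e) via R1 from conn(f,d), road(d,e)
round 2: derive conn(g,b) via R1 from conn(g,a), road(a,b)
round 2: derive conn(g,d) via R1 from conn(g,a), road(a,d)
round 2: derive conn(g,h) via R1 from conn(g,e), road(e,h)
round 3: derive conn(b,h) via R1 from conn(b,e), road(e,h)
round 3: derive conn(f,h) via R1 from conn(f,e), road(e,h)

conn(a,b)
conn(a,d)
conn(a,e)
conn(a,h)
conn(b,b)
conn(b,d)
conn(b,e)
conn(b,h)
conn(d,a)
conn(d,b)
conn(d,d)
conn(d,e)
conn(d,f)
conn(d,h)
conn(e,b)
conn(e,d)
conn(e,e)
conn(e,f)
conn(e,h)
conn(f,b)
conn(f,d)
conn(f,e)
conn(f,h)
conn(g,a)
conn(g,b)
conn(g,d)
conn(g,e)
conn(g,f)
conn(g,h)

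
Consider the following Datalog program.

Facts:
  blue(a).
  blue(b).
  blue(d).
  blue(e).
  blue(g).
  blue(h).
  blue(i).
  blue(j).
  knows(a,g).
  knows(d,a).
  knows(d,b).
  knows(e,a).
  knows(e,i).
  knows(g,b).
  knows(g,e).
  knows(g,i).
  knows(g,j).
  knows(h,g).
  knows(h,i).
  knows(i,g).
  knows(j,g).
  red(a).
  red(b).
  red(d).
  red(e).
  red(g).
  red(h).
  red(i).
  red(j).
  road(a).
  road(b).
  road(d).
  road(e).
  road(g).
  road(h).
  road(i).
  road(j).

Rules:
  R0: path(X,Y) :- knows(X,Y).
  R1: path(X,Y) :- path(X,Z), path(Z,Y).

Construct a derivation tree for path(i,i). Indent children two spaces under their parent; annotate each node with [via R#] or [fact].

round 1: derive path(a,g) via R0 from knows(a,g)
round 1: derive path(d,a) via R0 from knows(d,a)
round 1: derive path(d,b) via R0 from knows(d,b)
round 1: derive path(e,a) via R0 from knows(e,a)
round 1: derive path(e,i) via R0 from knows(e,i)
round 1: derive path(g,b) via R0 from knows(g,b)
round 1: derive path(g,e) via R0 from knows(g,e)
round 1: derive path(g,i) via R0 from knows(g,i)
round 1: derive path(g,j) via R0 from knows(g,j)
round 1: derive path(h,g) via R0 from knows(h,g)
round 1: derive path(h,i) via R0 from knows(h,i)
round 1: derive path(i,g) via R0 from knows(i,g)
round 1: derive path(j,g) via R0 from knows(j,g)
round 2: derive path(a,b) via R1 from path(a,g), path(g,b)
round 2: derive path(a,e) via R1 from path(a,g), path(g,e)
round 2: derive path(a,i) via R1 from path(a,g), path(g,i)
round 2: derive path(a,j) via R1 from path(a,g), path(g,j)
round 2: derive path(d,g) via R1 from path(d,a), path(a,g)
round 2: derive path(e,g) via R1 from path(e,a), path(a,g)
round 2: derive path(g,a) via R1 from path(g,e), path(e,a)
round 2: derive path(g,g) via R1 from path(g,i), path(i,g)
round 2: derive path(h,b) via R1 from path(h,g), path(g,b)
round 2: derive path(h,e) via R1 from path(h,g), path(g,e)
round 2: derive path(h,j) via R1 from path(h,g), path(g,j)
round 2: derive path(i,b) via R1 from path(i,g), path(g,b)
round 2: derive path(i,e) via R1 from path(i,g), path(g,e)
round 2: derive path(i,i) via R1 from path(i,g), path(g,i)
round 2: derive path(i,j) via R1 from path(i,g), path(g,j)
round 2: derive path(j,b) via R1 from path(j,g), path(g,b)
round 2: derive path(j,e) via R1 from path(j,g), path(g,e)
round 2: derive path(j,i) via R1 from path(j,g), path(g,i)
round 2: derive path(j,j) via R1 from path(j,g), path(g,j)
round 3: derive path(a,a) via R1 from path(a,e), path(e,a)
round 3: derive path(d,e) via R1 from path(d,a), path(a,e)
round 3: derive path(d,i) via R1 from path(d,a), path(a,i)
round 3: derive path(d,j) via R1 from path(d,a), path(a,j)
round 3: derive path(e,b) via R1 from path(e,a), path(a,b)
round 3: derive path(e,e) via R1 from path(e,a), path(a,e)
round 3: derive path(e,j) via R1 from path(e,a), path(a,j)
round 3: derive path(h,a) via R1 from path(h,e), path(e,a)
round 3: derive path(i,a) via R1 from path(i,e), path(e,a)
round 3: derive path(j,a) via R1 from path(j,e), path(e,a)

path(i,i)  [via R1]
  path(i,g)  [via R0]
    knows(i,g)  [fact]
  path(g,i)  [via R0]
    knows(g,i)  [fact]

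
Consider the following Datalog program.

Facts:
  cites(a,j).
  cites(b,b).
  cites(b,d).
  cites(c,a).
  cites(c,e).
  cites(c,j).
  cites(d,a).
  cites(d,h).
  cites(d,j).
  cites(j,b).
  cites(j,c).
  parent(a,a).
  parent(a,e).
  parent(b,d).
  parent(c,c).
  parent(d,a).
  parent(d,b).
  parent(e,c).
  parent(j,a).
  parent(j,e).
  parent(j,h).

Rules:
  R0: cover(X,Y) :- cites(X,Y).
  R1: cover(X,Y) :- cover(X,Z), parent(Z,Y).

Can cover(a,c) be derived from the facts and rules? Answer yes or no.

round 1: derive cover(a,j) via R0 from cites(a,j)
round 1: derive cover(b,b) via R0 from cites(b,b)
round 1: derive cover(b,d) via R0 from cites(b,d)
round 1: derive cover(c,a) via R0 from cites(c,a)
round 1: derive cover(c,e) via R0 from cites(c,e)
round 1: derive cover(c,j) via R0 from cites(c,j)
round 1: derive cover(d,a) via R0 from cites(d,a)
round 1: derive cover(d,h) via R0 from cites(d,h)
round 1: derive cover(d,j) via R0 from cites(d,j)
round 1: derive cover(j,b) via R0 from cites(j,b)
round 1: derive cover(j,c) via R0 from cites(j,c)
round 2: derive cover(a,a) via R1 from cover(a,j), parent(j,a)
round 2: derive cover(a,e) via R1 from cover(a,j), parent(j,e)
round 2: derive cover(a,h) via R1 from cover(a,j), parent(j,h)
round 2: derive cover(b,a) via R1 from cover(b,d), parent(d,a)
round 2: derive cover(c,c) via R1 from cover(c,e), parent(e,c)
round 2: derive cover(c,h) via R1 from cover(c,j), parent(j,h)
round 2: derive cover(d,e) via R1 from cover(d,a), parent(a,e)
round 2: derive cover(j,d) via R1 from cover(j,b), parent(b,d)
round 3: derive cover(a,c) via R1 from cover(a,e), parent(e,c)
round 3: derive cover(b,e) via R1 from cover(b,a), parent(a,e)
round 3: derive cover(d,c) via R1 from cover(d,e), parent(e,c)
round 3: derive cover(j,a) via R1 from cover(j,d), parent(d,a)
round 4: derive cover(b,c) via R1 from cover(b,e), parent(e,c)
round 4: derive cover(j,e) via R1 from cover(j,a), parent(a,e)

yes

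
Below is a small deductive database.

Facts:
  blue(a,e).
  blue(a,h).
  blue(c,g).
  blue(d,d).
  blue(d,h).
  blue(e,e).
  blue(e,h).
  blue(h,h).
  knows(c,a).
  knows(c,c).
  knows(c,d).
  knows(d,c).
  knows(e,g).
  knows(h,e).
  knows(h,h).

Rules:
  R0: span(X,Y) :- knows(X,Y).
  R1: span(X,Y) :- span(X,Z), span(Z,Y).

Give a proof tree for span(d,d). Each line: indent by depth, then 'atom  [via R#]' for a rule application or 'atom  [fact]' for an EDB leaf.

round 1: derive span(c,a) via R0 from knows(c,a)
round 1: derive span(c,c) via R0 from knows(c,c)
round 1: derive span(c,d) via R0 from knows(c,d)
round 1: derive span(d,c) via R0 from knows(d,c)
round 1: derive span(e,g) via R0 from knows(e,g)
round 1: derive span(h,e) via R0 from knows(h,e)
round 1: derive span(h,h) via R0 from knows(h,h)
round 2: derive span(d,a) via R1 from span(d,c), span(c,a)
round 2: derive span(d,d) via R1 from span(d,c), span(c,d)
round 2: derive span(h,g) via R1 from span(h,e), span(e,g)

span(d,d)  [via R1]
  span(d,c)  [via R0]
    knows(d,c)  [fact]
  span(c,d)  [via R0]
    knows(c,d)  [fact]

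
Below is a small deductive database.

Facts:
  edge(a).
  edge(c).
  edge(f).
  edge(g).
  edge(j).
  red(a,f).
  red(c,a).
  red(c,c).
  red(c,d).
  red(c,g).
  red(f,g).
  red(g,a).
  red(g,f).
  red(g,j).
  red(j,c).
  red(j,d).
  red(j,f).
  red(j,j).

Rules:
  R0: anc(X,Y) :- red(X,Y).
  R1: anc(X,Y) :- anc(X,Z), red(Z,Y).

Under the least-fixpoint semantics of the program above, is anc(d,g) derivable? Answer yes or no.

round 1: derive anc(a,f) via R0 from red(a,f)
round 1: derive anc(c,a) via R0 from red(c,a)
round 1: derive anc(c,c) via R0 from red(c,c)
round 1: derive anc(c,d) via R0 from red(c,d)
round 1: derive anc(c,g) via R0 from red(c,g)
round 1: derive anc(f,g) via R0 from red(f,g)
round 1: derive anc(g,a) via R0 from red(g,a)
round 1: derive anc(g,f) via R0 from red(g,f)
round 1: derive anc(g,j) via R0 from red(g,j)
round 1: derive anc(j,c) via R0 from red(j,c)
round 1: derive anc(j,d) via R0 from red(j,d)
round 1: derive anc(j,f) via R0 from red(j,f)
round 1: derive anc(j,j) via R0 from red(j,j)
round 2: derive anc(a,g) via R1 from anc(a,f), red(f,g)
round 2: derive anc(c,f) via R1 from anc(c,a), red(a,f)
round 2: derive anc(c,j) via R1 from anc(c,g), red(g,j)
round 2: derive anc(f,a) via R1 from anc(f,g), red(g,a)
round 2: derive anc(f,f) via R1 from anc(f,g), red(g,f)
round 2: derive anc(f,j) via R1 from anc(f,g), red(g,j)
round 2: derive anc(g,c) via R1 from anc(g,j), red(j,c)
round 2: derive anc(g,d) via R1 from anc(g,j), red(j,d)
round 2: derive anc(g,g) via R1 from anc(g,f), red(f,g)
round 2: derive anc(j,a) via R1 from anc(j,c), red(c,a)
round 2: derive anc(j,g) via R1 from anc(j,c), red(c,g)
round 3: derive anc(a,a) via R1 from anc(a,g), red(g,a)
round 3: derive anc(a,j) via R1 from anc(a,g), red(g,j)
round 3: derive anc(f,c) via R1 from anc(f,j), red(j,c)
round 3: derive anc(f,d) via R1 from anc(f,j), red(j,d)
round 4: derive anc(a,c) via R1 from anc(a,j), red(j,c)
round 4: derive anc(a,d) via R1 from anc(a,j), red(j,d)

no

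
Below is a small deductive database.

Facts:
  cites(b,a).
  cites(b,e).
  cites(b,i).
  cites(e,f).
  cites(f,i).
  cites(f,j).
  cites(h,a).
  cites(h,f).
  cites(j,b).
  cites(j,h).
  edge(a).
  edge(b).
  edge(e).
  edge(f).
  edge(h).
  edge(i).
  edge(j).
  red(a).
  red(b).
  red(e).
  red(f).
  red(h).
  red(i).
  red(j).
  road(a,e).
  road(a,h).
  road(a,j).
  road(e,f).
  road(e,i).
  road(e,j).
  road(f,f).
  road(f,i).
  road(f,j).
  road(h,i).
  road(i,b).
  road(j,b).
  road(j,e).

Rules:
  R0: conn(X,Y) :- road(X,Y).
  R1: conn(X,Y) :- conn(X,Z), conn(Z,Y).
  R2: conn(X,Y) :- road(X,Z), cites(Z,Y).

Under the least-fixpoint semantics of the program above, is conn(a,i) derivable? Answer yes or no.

round 1: derive conn(a,e) via R0 from road(a,e)
round 1: derive conn(a,h) via R0 from road(a,h)
round 1: derive conn(a,j) via R0 from road(a,j)
round 1: derive conn(e,f) via R0 from road(e,f)
round 1: derive conn(e,i) via R0 from road(e,i)
round 1: derive conn(e,j) via R0 from road(e,j)
round 1: derive conn(f,f) via R0 from road(f,f)
round 1: derive conn(f,i) via R0 from road(f,i)
round 1: derive conn(f,j) via R0 from road(f,j)
round 1: derive conn(h,i) via R0 from road(h,i)
round 1: derive conn(i,b) via R0 from road(i,b)
round 1: derive conn(j,b) via R0 from road(j,b)
round 1: derive conn(j,e) via R0 from road(j,e)
round 1: derive conn(a,a) via R2 from road(a,h), cites(h,a)
round 1: derive conn(a,b) via R2 from road(a,j), cites(j,b)
round 1: derive conn(a,f) via R2 from road(a,e), cites(e,f)
round 1: derive conn(e,b) via R2 from road(e,j), cites(j,b)
round 1: derive conn(e,h) via R2 from road(e,j), cites(j,h)
round 1: derive conn(f,b) via R2 from road(f,j), cites(j,b)
round 1: derive conn(f,h) via R2 from road(f,j), cites(j,h)
round 1: derive conn(i,a) via R2 from road(i,b), cites(b,a)
round 1: derive conn(i,e) via R2 from road(i,b), cites(b,e)
round 1: derive conn(i,i) via R2 from road(i,b), cites(b,i)
round 1: derive conn(j,a) via R2 from road(j,b), cites(b,a)
round 1: derive conn(j,f) via R2 from road(j,e), cites(e,f)
round 1: derive conn(j,i) via R2 from road(j,b), cites(b,i)
round 2: derive conn(a,i) via R1 from conn(a,e), conn(e,i)
round 2: derive conn(e,a) via R1 from conn(e,i), conn(i,a)
round 2: derive conn(e,e) via R1 from conn(e,i), conn(i,e)
round 2: derive conn(f,a) via R1 from conn(f,i), conn(i,a)
round 2: derive conn(f,e) via R1 from conn(f,i), conn(i,e)
round 2: derive conn(h,a) via R1 from conn(h,i), conn(i,a)
round 2: derive conn(h,b) via R1 from conn(h,i), conn(i,b)
round 2: derive conn(h,e) via R1 from conn(h,i), conn(i,e)
round 2: derive conn(i,f) via R1 from conn(i,a), conn(a,f)
round 2: derive conn(i,h) via R1 from conn(i,a), conn(a,h)
round 2: derive conn(i,j) via R1 from conn(i,a), conn(a,j)
round 2: derive conn(j,h) via R1 from conn(j,a), conn(a,h)
round 2: derive conn(j,j) via R1 from conn(j,a), conn(a,j)
round 3: derive conn(h,f) via R1 from conn(h,a), conn(a,f)
round 3: derive conn(h,h) via R1 from conn(h,a), conn(a,h)
round 3: derive conn(h,j) via R1 from conn(h,a), conn(a,j)

yes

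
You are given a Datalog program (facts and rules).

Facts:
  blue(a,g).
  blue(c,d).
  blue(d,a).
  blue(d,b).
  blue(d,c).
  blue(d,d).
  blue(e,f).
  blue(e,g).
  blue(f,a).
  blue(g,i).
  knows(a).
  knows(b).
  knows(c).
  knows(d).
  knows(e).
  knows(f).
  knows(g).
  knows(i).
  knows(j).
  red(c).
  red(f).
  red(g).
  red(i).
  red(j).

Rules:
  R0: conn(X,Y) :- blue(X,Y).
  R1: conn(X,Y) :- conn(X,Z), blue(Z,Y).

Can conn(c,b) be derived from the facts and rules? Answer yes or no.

round 1: derive conn(a,g) via R0 from blue(a,g)
round 1: derive conn(c,d) via R0 from blue(c,d)
round 1: derive conn(d,a) via R0 from blue(d,a)
round 1: derive conn(d,b) via R0 from blue(d,b)
round 1: derive conn(d,c) via R0 from blue(d,c)
round 1: derive conn(d,d) via R0 from blue(d,d)
round 1: derive conn(e,f) via R0 from blue(e,f)
round 1: derive conn(e,g) via R0 from blue(e,g)
round 1: derive conn(f,a) via R0 from blue(f,a)
round 1: derive conn(g,i) via R0 from blue(g,i)
round 2: derive conn(a,i) via R1 from conn(a,g), blue(g,i)
round 2: derive conn(c,a) via R1 from conn(c,d), blue(d,a)
round 2: derive conn(c,b) via R1 from conn(c,d), blue(d,b)
round 2: derive conn(c,c) via R1 from conn(c,d), blue(d,c)
round 2: derive conn(d,g) via R1 from conn(d,a), blue(a,g)
round 2: derive conn(e,a) via R1 from conn(e,f), blue(f,a)
round 2: derive conn(e,i) via R1 from conn(e,g), blue(g,i)
round 2: derive conn(f,g) via R1 from conn(f,a), blue(a,g)
round 3: derive conn(c,g) via R1 from conn(c,a), blue(a,g)
round 3: derive conn(d,i) via R1 from conn(d,g), blue(g,i)
round 3: derive conn(f,i) via R1 from conn(f,g), blue(g,i)
round 4: derive conn(c,i) via R1 from conn(c,g), blue(g,i)

yes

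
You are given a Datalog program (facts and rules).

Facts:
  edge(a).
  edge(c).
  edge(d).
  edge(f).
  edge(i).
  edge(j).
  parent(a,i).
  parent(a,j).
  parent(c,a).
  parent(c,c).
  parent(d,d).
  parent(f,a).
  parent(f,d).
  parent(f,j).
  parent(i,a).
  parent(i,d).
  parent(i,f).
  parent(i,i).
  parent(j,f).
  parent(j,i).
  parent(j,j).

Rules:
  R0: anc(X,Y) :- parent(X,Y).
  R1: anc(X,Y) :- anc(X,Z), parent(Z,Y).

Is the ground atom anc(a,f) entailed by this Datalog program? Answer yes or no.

round 1: derive anc(a,i) via R0 from parent(a,i)
round 1: derive anc(a,j) via R0 from parent(a,j)
round 1: derive anc(c,a) via R0 from parent(c,a)
round 1: derive anc(c,c) via R0 from parent(c,c)
round 1: derive anc(d,d) via R0 from parent(d,d)
round 1: derive anc(f,a) via R0 from parent(f,a)
round 1: derive anc(f,d) via R0 from parent(f,d)
round 1: derive anc(f,j) via R0 from parent(f,j)
round 1: derive anc(i,a) via R0 from parent(i,a)
round 1: derive anc(i,d) via R0 from parent(i,d)
round 1: derive anc(i,f) via R0 from parent(i,f)
round 1: derive anc(i,i) via R0 from parent(i,i)
round 1: derive anc(j,f) via R0 from parent(j,f)
round 1: derive anc(j,i) via R0 from parent(j,i)
round 1: derive anc(j,j) via R0 from parent(j,j)
round 2: derive anc(a,a) via R1 from anc(a,i), parent(i,a)
round 2: derive anc(a,d) via R1 from anc(a,i), parent(i,d)
round 2: derive anc(a,f) via R1 from anc(a,i), parent(i,f)
round 2: derive anc(c,i) via R1 from anc(c,a), parent(a,i)
round 2: derive anc(c,j) via R1 from anc(c,a), parent(a,j)
round 2: derive anc(f,f) via R1 from anc(f,j), parent(j,f)
round 2: derive anc(f,i) via R1 from anc(f,a), parent(a,i)
round 2: derive anc(i,j) via R1 from anc(i,a), parent(a,j)
round 2: derive anc(j,a) via R1 from anc(j,f), parent(f,a)
round 2: derive anc(j,d) via R1 from anc(j,f), parent(f,d)
round 3: derive anc(c,d) via R1 from anc(c,i), parent(i,d)
round 3: derive anc(c,f) via R1 from anc(c,i), parent(i,f)

yes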